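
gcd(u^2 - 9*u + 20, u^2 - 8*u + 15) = u - 5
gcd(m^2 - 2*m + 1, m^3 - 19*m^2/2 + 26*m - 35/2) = m - 1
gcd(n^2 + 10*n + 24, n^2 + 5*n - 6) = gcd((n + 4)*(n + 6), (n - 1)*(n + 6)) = n + 6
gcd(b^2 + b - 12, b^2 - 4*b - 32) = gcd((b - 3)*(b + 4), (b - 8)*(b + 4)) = b + 4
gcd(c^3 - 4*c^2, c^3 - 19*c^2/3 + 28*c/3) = c^2 - 4*c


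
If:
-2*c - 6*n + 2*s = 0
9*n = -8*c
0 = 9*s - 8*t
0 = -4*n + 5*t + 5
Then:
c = 360/419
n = -320/419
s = -600/419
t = -675/419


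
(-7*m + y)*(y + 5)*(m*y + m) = -7*m^2*y^2 - 42*m^2*y - 35*m^2 + m*y^3 + 6*m*y^2 + 5*m*y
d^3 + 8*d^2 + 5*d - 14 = (d - 1)*(d + 2)*(d + 7)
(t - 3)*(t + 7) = t^2 + 4*t - 21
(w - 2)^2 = w^2 - 4*w + 4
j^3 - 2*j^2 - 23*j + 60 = (j - 4)*(j - 3)*(j + 5)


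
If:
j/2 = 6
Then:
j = 12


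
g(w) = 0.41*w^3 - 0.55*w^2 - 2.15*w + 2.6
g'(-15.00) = 291.10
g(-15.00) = -1472.65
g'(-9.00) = 107.38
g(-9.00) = -321.49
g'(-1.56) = 2.56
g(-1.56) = 3.06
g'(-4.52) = 27.95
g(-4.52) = -36.78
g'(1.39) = -1.30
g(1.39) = -0.35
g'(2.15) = 1.17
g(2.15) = -0.49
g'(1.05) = -1.95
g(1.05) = 0.21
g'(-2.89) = 11.30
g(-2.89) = -5.68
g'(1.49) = -1.06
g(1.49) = -0.47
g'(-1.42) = 1.89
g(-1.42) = 3.37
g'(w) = 1.23*w^2 - 1.1*w - 2.15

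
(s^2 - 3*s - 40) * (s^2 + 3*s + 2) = s^4 - 47*s^2 - 126*s - 80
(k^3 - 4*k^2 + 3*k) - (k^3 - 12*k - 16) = -4*k^2 + 15*k + 16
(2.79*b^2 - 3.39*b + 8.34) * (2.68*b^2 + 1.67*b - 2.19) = 7.4772*b^4 - 4.4259*b^3 + 10.5798*b^2 + 21.3519*b - 18.2646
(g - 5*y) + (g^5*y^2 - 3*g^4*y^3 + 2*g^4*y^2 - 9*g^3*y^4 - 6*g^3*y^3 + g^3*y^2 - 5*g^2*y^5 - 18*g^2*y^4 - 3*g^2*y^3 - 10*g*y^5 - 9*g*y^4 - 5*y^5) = g^5*y^2 - 3*g^4*y^3 + 2*g^4*y^2 - 9*g^3*y^4 - 6*g^3*y^3 + g^3*y^2 - 5*g^2*y^5 - 18*g^2*y^4 - 3*g^2*y^3 - 10*g*y^5 - 9*g*y^4 + g - 5*y^5 - 5*y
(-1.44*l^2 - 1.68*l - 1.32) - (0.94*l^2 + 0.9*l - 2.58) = -2.38*l^2 - 2.58*l + 1.26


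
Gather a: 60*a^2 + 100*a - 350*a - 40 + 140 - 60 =60*a^2 - 250*a + 40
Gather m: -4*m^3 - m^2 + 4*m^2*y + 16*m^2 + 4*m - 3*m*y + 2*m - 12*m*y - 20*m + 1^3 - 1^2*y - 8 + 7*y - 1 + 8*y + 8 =-4*m^3 + m^2*(4*y + 15) + m*(-15*y - 14) + 14*y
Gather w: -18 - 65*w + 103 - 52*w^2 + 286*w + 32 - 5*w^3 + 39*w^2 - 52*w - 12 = -5*w^3 - 13*w^2 + 169*w + 105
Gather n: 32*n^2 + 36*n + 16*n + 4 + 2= 32*n^2 + 52*n + 6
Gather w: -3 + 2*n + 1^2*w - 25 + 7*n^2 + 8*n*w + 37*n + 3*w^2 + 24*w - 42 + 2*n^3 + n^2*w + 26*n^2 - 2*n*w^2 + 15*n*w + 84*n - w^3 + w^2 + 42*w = 2*n^3 + 33*n^2 + 123*n - w^3 + w^2*(4 - 2*n) + w*(n^2 + 23*n + 67) - 70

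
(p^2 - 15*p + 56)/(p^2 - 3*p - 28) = (p - 8)/(p + 4)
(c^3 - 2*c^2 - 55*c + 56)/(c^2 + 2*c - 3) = (c^2 - c - 56)/(c + 3)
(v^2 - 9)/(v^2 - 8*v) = (v^2 - 9)/(v*(v - 8))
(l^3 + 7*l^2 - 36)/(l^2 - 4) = (l^2 + 9*l + 18)/(l + 2)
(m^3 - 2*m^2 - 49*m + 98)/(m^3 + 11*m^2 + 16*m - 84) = (m - 7)/(m + 6)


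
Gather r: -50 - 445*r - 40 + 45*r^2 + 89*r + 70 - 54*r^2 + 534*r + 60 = -9*r^2 + 178*r + 40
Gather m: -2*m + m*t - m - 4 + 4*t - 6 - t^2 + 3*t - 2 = m*(t - 3) - t^2 + 7*t - 12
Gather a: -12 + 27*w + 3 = 27*w - 9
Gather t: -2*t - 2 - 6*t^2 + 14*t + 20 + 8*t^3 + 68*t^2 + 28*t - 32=8*t^3 + 62*t^2 + 40*t - 14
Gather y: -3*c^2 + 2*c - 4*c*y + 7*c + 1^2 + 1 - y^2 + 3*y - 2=-3*c^2 + 9*c - y^2 + y*(3 - 4*c)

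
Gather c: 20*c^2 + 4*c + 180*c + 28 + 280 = 20*c^2 + 184*c + 308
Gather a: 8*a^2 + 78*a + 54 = 8*a^2 + 78*a + 54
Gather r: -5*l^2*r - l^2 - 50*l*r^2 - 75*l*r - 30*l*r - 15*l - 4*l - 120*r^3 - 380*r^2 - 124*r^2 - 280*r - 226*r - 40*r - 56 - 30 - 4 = -l^2 - 19*l - 120*r^3 + r^2*(-50*l - 504) + r*(-5*l^2 - 105*l - 546) - 90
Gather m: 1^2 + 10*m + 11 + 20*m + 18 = 30*m + 30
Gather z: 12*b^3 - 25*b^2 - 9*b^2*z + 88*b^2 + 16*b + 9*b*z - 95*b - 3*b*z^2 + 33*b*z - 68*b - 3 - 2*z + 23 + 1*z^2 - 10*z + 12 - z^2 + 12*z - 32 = 12*b^3 + 63*b^2 - 3*b*z^2 - 147*b + z*(-9*b^2 + 42*b)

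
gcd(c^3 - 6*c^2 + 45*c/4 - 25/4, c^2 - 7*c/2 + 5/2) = c^2 - 7*c/2 + 5/2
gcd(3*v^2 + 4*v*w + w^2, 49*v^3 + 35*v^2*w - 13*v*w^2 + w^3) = v + w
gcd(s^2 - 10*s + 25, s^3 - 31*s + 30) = s - 5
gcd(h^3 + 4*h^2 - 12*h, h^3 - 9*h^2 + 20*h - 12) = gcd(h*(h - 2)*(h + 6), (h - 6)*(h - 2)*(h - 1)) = h - 2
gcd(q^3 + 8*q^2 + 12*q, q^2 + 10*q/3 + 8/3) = q + 2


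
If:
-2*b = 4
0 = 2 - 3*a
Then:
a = 2/3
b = -2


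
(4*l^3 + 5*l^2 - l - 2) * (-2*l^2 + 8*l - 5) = -8*l^5 + 22*l^4 + 22*l^3 - 29*l^2 - 11*l + 10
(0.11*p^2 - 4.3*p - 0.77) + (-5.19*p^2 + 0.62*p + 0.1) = -5.08*p^2 - 3.68*p - 0.67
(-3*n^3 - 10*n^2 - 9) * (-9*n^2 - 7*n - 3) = 27*n^5 + 111*n^4 + 79*n^3 + 111*n^2 + 63*n + 27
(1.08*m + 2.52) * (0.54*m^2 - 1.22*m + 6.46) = 0.5832*m^3 + 0.0431999999999999*m^2 + 3.9024*m + 16.2792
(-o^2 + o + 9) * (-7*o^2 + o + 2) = 7*o^4 - 8*o^3 - 64*o^2 + 11*o + 18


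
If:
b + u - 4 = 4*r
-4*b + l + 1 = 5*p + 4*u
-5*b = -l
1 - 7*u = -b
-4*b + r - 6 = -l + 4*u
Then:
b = 211/20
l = 211/4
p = 99/100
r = 41/20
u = 33/20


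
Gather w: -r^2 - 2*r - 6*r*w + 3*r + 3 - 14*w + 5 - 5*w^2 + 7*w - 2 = -r^2 + r - 5*w^2 + w*(-6*r - 7) + 6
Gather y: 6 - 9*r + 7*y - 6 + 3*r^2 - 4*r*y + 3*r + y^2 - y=3*r^2 - 6*r + y^2 + y*(6 - 4*r)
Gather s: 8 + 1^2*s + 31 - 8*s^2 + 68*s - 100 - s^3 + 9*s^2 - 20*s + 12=-s^3 + s^2 + 49*s - 49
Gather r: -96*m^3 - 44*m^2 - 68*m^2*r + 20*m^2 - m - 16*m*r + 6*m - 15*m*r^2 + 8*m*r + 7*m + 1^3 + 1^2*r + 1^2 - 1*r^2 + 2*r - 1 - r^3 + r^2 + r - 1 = -96*m^3 - 24*m^2 - 15*m*r^2 + 12*m - r^3 + r*(-68*m^2 - 8*m + 4)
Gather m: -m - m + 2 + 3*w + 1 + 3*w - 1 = -2*m + 6*w + 2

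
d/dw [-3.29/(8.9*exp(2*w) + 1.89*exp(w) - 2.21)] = (58.562*exp(w) + 6.2181)*exp(w)/(8.9*exp(2*w) + 1.89*exp(w) - 2.21)^2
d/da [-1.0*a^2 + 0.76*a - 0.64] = 0.76 - 2.0*a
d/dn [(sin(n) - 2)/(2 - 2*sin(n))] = -cos(n)/(2*(sin(n) - 1)^2)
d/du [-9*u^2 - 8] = -18*u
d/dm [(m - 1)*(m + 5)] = 2*m + 4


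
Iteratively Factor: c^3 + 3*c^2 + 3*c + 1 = (c + 1)*(c^2 + 2*c + 1) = (c + 1)^2*(c + 1)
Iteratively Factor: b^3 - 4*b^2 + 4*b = (b - 2)*(b^2 - 2*b) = (b - 2)^2*(b)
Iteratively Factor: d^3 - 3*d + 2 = (d + 2)*(d^2 - 2*d + 1) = (d - 1)*(d + 2)*(d - 1)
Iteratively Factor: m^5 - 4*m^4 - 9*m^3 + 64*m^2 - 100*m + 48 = (m - 1)*(m^4 - 3*m^3 - 12*m^2 + 52*m - 48) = (m - 1)*(m + 4)*(m^3 - 7*m^2 + 16*m - 12) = (m - 2)*(m - 1)*(m + 4)*(m^2 - 5*m + 6) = (m - 2)^2*(m - 1)*(m + 4)*(m - 3)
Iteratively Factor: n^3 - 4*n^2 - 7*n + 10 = (n - 1)*(n^2 - 3*n - 10) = (n - 1)*(n + 2)*(n - 5)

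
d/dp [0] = 0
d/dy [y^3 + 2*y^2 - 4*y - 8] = 3*y^2 + 4*y - 4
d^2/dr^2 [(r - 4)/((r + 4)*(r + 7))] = 2*(r^3 - 12*r^2 - 216*r - 680)/(r^6 + 33*r^5 + 447*r^4 + 3179*r^3 + 12516*r^2 + 25872*r + 21952)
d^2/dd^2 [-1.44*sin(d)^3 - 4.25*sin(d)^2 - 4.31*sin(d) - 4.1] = 5.39*sin(d) - 3.24*sin(3*d) - 8.5*cos(2*d)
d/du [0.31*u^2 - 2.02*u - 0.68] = 0.62*u - 2.02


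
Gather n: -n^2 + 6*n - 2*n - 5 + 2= -n^2 + 4*n - 3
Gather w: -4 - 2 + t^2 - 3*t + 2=t^2 - 3*t - 4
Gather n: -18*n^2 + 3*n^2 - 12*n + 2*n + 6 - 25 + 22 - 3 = -15*n^2 - 10*n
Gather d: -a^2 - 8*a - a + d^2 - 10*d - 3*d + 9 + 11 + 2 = -a^2 - 9*a + d^2 - 13*d + 22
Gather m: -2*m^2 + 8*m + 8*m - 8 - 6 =-2*m^2 + 16*m - 14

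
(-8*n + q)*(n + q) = -8*n^2 - 7*n*q + q^2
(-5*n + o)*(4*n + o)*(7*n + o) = -140*n^3 - 27*n^2*o + 6*n*o^2 + o^3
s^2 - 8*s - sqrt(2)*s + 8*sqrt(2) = (s - 8)*(s - sqrt(2))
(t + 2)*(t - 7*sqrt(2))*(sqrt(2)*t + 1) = sqrt(2)*t^3 - 13*t^2 + 2*sqrt(2)*t^2 - 26*t - 7*sqrt(2)*t - 14*sqrt(2)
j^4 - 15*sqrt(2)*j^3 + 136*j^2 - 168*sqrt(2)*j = j*(j - 7*sqrt(2))*(j - 6*sqrt(2))*(j - 2*sqrt(2))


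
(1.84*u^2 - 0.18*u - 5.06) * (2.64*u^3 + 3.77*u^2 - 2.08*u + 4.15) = 4.8576*u^5 + 6.4616*u^4 - 17.8642*u^3 - 11.0658*u^2 + 9.7778*u - 20.999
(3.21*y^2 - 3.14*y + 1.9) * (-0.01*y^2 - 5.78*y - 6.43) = -0.0321*y^4 - 18.5224*y^3 - 2.5101*y^2 + 9.2082*y - 12.217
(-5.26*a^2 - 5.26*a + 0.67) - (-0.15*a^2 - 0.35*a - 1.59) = -5.11*a^2 - 4.91*a + 2.26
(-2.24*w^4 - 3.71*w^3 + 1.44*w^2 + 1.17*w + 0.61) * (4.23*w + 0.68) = -9.4752*w^5 - 17.2165*w^4 + 3.5684*w^3 + 5.9283*w^2 + 3.3759*w + 0.4148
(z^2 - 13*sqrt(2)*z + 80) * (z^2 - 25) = z^4 - 13*sqrt(2)*z^3 + 55*z^2 + 325*sqrt(2)*z - 2000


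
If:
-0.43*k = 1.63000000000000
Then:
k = -3.79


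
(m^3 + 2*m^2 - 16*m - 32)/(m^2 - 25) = (m^3 + 2*m^2 - 16*m - 32)/(m^2 - 25)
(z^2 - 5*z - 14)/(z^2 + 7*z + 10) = (z - 7)/(z + 5)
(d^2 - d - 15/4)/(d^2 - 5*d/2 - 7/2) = (-4*d^2 + 4*d + 15)/(2*(-2*d^2 + 5*d + 7))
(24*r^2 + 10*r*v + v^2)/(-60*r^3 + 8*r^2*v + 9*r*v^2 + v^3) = (-4*r - v)/(10*r^2 - 3*r*v - v^2)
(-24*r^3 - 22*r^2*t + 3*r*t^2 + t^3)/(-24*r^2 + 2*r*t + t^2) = r + t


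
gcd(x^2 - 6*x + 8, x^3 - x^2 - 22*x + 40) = x^2 - 6*x + 8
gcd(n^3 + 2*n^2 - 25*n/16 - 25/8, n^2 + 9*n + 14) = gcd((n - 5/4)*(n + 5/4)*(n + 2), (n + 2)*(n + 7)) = n + 2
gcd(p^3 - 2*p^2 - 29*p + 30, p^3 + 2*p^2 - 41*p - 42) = p - 6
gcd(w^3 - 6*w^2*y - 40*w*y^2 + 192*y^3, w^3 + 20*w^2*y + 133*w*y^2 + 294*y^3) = w + 6*y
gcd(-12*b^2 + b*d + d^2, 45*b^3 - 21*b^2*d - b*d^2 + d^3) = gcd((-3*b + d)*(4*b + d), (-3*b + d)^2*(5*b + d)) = 3*b - d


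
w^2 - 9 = (w - 3)*(w + 3)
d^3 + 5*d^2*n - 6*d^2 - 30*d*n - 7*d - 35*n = (d - 7)*(d + 1)*(d + 5*n)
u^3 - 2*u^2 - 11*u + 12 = (u - 4)*(u - 1)*(u + 3)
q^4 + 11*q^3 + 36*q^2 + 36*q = q*(q + 2)*(q + 3)*(q + 6)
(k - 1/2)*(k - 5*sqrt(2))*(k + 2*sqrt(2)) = k^3 - 3*sqrt(2)*k^2 - k^2/2 - 20*k + 3*sqrt(2)*k/2 + 10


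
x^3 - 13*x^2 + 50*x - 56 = (x - 7)*(x - 4)*(x - 2)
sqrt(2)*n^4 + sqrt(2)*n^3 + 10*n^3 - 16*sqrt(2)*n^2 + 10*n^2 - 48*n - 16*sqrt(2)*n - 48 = (n - 2*sqrt(2))*(n + sqrt(2))*(n + 6*sqrt(2))*(sqrt(2)*n + sqrt(2))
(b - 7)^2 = b^2 - 14*b + 49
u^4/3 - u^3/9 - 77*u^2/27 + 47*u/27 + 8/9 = (u/3 + 1)*(u - 8/3)*(u - 1)*(u + 1/3)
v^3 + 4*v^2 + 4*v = v*(v + 2)^2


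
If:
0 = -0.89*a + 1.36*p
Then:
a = 1.52808988764045*p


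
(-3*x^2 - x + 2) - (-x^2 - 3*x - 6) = -2*x^2 + 2*x + 8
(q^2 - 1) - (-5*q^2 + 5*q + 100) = 6*q^2 - 5*q - 101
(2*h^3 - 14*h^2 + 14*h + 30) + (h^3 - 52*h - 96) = 3*h^3 - 14*h^2 - 38*h - 66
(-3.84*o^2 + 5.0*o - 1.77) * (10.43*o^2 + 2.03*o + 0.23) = -40.0512*o^4 + 44.3548*o^3 - 9.1943*o^2 - 2.4431*o - 0.4071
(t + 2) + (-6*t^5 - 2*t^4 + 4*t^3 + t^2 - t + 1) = -6*t^5 - 2*t^4 + 4*t^3 + t^2 + 3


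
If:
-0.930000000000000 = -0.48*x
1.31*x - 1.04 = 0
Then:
No Solution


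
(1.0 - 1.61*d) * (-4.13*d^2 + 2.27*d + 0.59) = 6.6493*d^3 - 7.7847*d^2 + 1.3201*d + 0.59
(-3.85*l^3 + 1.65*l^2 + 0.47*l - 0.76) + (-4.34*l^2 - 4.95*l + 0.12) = -3.85*l^3 - 2.69*l^2 - 4.48*l - 0.64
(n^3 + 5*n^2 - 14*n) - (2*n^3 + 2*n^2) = -n^3 + 3*n^2 - 14*n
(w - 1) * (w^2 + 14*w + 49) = w^3 + 13*w^2 + 35*w - 49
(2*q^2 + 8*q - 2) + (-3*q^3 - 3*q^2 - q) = -3*q^3 - q^2 + 7*q - 2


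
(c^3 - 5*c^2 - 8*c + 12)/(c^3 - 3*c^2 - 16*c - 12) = (c - 1)/(c + 1)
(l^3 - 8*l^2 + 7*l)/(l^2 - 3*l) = (l^2 - 8*l + 7)/(l - 3)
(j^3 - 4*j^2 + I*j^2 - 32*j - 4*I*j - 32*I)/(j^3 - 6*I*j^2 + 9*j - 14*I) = (j^3 + j^2*(-4 + I) - 4*j*(8 + I) - 32*I)/(j^3 - 6*I*j^2 + 9*j - 14*I)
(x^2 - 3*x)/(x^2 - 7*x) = (x - 3)/(x - 7)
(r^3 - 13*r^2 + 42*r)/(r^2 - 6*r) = r - 7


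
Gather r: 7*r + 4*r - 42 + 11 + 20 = 11*r - 11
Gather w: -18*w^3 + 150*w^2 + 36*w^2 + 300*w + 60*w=-18*w^3 + 186*w^2 + 360*w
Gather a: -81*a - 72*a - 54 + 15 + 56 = 17 - 153*a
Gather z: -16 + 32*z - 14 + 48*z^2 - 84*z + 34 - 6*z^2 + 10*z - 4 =42*z^2 - 42*z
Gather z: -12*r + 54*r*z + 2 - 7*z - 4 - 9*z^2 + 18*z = -12*r - 9*z^2 + z*(54*r + 11) - 2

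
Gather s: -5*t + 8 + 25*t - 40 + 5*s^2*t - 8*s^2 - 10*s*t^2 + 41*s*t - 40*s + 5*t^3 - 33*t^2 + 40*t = s^2*(5*t - 8) + s*(-10*t^2 + 41*t - 40) + 5*t^3 - 33*t^2 + 60*t - 32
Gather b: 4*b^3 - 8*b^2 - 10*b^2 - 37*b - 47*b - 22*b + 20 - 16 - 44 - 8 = 4*b^3 - 18*b^2 - 106*b - 48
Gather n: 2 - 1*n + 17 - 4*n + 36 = 55 - 5*n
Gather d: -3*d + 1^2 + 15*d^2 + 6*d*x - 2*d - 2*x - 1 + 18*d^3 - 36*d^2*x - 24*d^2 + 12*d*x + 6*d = 18*d^3 + d^2*(-36*x - 9) + d*(18*x + 1) - 2*x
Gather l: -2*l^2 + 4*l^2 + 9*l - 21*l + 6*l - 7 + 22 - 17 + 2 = 2*l^2 - 6*l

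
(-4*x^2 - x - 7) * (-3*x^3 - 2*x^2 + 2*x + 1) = 12*x^5 + 11*x^4 + 15*x^3 + 8*x^2 - 15*x - 7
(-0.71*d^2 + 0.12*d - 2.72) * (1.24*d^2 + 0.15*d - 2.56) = -0.8804*d^4 + 0.0423*d^3 - 1.5372*d^2 - 0.7152*d + 6.9632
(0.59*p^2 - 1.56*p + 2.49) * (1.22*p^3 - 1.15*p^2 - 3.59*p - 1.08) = 0.7198*p^5 - 2.5817*p^4 + 2.7137*p^3 + 2.0997*p^2 - 7.2543*p - 2.6892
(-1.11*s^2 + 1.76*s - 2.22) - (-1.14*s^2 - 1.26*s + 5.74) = 0.0299999999999998*s^2 + 3.02*s - 7.96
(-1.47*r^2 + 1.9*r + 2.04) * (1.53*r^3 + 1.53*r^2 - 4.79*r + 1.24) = -2.2491*r^5 + 0.6579*r^4 + 13.0695*r^3 - 7.8026*r^2 - 7.4156*r + 2.5296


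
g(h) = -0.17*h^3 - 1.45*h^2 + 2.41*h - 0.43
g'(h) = -0.51*h^2 - 2.9*h + 2.41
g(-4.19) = -23.48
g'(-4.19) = 5.61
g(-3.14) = -17.03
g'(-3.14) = 6.49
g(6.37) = -87.86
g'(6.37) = -36.76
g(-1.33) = -5.80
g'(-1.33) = 5.36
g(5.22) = -51.54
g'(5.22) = -26.62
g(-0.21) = -1.00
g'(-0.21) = 3.00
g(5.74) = -66.52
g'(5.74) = -31.04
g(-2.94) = -15.73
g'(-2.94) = 6.53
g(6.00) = -74.89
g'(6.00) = -33.35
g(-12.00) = 55.61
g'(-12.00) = -36.23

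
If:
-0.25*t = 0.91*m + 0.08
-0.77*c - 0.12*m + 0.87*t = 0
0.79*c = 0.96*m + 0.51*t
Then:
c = -0.15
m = -0.05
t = -0.14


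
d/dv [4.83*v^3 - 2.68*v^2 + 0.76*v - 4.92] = 14.49*v^2 - 5.36*v + 0.76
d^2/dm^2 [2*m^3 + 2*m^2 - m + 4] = 12*m + 4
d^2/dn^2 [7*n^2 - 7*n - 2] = 14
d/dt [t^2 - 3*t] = 2*t - 3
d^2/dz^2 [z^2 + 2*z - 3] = 2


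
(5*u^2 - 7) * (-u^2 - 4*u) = -5*u^4 - 20*u^3 + 7*u^2 + 28*u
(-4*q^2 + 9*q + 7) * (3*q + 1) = -12*q^3 + 23*q^2 + 30*q + 7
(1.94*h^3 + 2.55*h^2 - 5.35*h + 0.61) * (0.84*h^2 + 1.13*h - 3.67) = 1.6296*h^5 + 4.3342*h^4 - 8.7323*h^3 - 14.8916*h^2 + 20.3238*h - 2.2387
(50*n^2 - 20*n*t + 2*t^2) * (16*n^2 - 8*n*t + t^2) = 800*n^4 - 720*n^3*t + 242*n^2*t^2 - 36*n*t^3 + 2*t^4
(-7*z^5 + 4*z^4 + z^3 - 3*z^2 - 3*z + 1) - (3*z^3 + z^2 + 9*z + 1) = -7*z^5 + 4*z^4 - 2*z^3 - 4*z^2 - 12*z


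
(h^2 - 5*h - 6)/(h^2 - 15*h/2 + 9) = 2*(h + 1)/(2*h - 3)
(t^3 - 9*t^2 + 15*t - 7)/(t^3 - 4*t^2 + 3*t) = (t^2 - 8*t + 7)/(t*(t - 3))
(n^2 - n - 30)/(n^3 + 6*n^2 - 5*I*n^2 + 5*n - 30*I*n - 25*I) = (n - 6)/(n^2 + n*(1 - 5*I) - 5*I)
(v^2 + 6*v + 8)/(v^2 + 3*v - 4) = (v + 2)/(v - 1)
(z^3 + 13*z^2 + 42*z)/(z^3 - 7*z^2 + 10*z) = (z^2 + 13*z + 42)/(z^2 - 7*z + 10)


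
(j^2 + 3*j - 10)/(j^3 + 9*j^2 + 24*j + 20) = (j - 2)/(j^2 + 4*j + 4)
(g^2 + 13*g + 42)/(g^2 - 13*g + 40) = (g^2 + 13*g + 42)/(g^2 - 13*g + 40)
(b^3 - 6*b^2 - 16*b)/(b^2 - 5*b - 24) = b*(b + 2)/(b + 3)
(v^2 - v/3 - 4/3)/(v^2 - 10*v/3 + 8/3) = (v + 1)/(v - 2)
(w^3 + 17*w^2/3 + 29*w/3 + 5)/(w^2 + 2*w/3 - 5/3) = (w^2 + 4*w + 3)/(w - 1)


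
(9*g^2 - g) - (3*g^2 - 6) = 6*g^2 - g + 6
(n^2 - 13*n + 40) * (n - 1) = n^3 - 14*n^2 + 53*n - 40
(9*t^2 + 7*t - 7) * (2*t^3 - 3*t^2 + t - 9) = 18*t^5 - 13*t^4 - 26*t^3 - 53*t^2 - 70*t + 63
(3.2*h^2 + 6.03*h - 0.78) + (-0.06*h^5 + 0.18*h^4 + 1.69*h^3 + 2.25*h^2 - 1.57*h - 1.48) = -0.06*h^5 + 0.18*h^4 + 1.69*h^3 + 5.45*h^2 + 4.46*h - 2.26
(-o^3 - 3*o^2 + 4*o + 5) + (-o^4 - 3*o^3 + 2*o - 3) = -o^4 - 4*o^3 - 3*o^2 + 6*o + 2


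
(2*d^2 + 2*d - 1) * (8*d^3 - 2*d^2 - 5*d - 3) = 16*d^5 + 12*d^4 - 22*d^3 - 14*d^2 - d + 3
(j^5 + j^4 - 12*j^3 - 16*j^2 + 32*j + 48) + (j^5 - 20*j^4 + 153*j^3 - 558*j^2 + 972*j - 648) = 2*j^5 - 19*j^4 + 141*j^3 - 574*j^2 + 1004*j - 600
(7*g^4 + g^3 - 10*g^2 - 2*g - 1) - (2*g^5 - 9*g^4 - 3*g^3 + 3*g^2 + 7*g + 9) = -2*g^5 + 16*g^4 + 4*g^3 - 13*g^2 - 9*g - 10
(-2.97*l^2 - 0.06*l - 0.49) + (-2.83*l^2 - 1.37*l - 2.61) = -5.8*l^2 - 1.43*l - 3.1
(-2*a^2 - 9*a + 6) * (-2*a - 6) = 4*a^3 + 30*a^2 + 42*a - 36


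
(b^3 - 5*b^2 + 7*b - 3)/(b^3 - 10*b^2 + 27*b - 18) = (b - 1)/(b - 6)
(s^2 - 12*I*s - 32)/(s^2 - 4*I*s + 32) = (s - 4*I)/(s + 4*I)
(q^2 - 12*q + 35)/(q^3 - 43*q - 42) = (q - 5)/(q^2 + 7*q + 6)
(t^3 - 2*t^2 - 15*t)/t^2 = t - 2 - 15/t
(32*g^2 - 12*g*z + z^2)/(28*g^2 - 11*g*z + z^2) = (-8*g + z)/(-7*g + z)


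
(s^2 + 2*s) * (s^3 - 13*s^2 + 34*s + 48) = s^5 - 11*s^4 + 8*s^3 + 116*s^2 + 96*s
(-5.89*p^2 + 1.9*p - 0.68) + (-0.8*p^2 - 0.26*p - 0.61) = -6.69*p^2 + 1.64*p - 1.29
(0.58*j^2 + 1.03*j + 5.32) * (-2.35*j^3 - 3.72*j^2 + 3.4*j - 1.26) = -1.363*j^5 - 4.5781*j^4 - 14.3616*j^3 - 17.0192*j^2 + 16.7902*j - 6.7032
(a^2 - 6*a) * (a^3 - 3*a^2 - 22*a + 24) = a^5 - 9*a^4 - 4*a^3 + 156*a^2 - 144*a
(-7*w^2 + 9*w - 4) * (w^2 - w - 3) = -7*w^4 + 16*w^3 + 8*w^2 - 23*w + 12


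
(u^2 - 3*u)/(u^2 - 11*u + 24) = u/(u - 8)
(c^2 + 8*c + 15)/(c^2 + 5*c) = (c + 3)/c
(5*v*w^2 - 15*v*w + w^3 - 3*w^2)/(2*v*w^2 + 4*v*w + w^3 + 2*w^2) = (5*v*w - 15*v + w^2 - 3*w)/(2*v*w + 4*v + w^2 + 2*w)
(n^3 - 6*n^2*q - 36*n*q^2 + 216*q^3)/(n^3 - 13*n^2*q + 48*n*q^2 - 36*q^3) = (-n - 6*q)/(-n + q)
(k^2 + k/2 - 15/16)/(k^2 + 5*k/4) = (k - 3/4)/k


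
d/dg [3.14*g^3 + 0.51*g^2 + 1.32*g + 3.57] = 9.42*g^2 + 1.02*g + 1.32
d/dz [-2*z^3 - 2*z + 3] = -6*z^2 - 2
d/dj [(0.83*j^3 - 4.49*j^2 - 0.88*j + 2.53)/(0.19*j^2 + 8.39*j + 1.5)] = (0.1577*j^4 + 13.9274*j^3 - 33.7689*j^2 - 14.4314*j - 22.5467)/(0.0361*j^4 + 3.1882*j^3 + 70.9621*j^2 + 25.17*j + 2.25)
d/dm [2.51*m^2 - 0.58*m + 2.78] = 5.02*m - 0.58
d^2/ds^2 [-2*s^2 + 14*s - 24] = -4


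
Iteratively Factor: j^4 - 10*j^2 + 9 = (j + 1)*(j^3 - j^2 - 9*j + 9) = (j + 1)*(j + 3)*(j^2 - 4*j + 3) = (j - 3)*(j + 1)*(j + 3)*(j - 1)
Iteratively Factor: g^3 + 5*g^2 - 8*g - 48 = (g + 4)*(g^2 + g - 12) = (g - 3)*(g + 4)*(g + 4)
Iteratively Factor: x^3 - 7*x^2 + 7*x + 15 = (x - 5)*(x^2 - 2*x - 3) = (x - 5)*(x + 1)*(x - 3)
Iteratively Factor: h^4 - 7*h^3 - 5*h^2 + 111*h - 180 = (h - 3)*(h^3 - 4*h^2 - 17*h + 60) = (h - 3)^2*(h^2 - h - 20) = (h - 5)*(h - 3)^2*(h + 4)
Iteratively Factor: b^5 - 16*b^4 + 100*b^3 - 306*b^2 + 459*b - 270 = (b - 3)*(b^4 - 13*b^3 + 61*b^2 - 123*b + 90) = (b - 3)*(b - 2)*(b^3 - 11*b^2 + 39*b - 45) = (b - 3)^2*(b - 2)*(b^2 - 8*b + 15) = (b - 5)*(b - 3)^2*(b - 2)*(b - 3)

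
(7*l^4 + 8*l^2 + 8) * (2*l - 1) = 14*l^5 - 7*l^4 + 16*l^3 - 8*l^2 + 16*l - 8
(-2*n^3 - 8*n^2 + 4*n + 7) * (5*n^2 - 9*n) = -10*n^5 - 22*n^4 + 92*n^3 - n^2 - 63*n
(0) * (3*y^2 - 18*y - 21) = 0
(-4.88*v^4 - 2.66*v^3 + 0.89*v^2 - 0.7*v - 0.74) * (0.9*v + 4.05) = -4.392*v^5 - 22.158*v^4 - 9.972*v^3 + 2.9745*v^2 - 3.501*v - 2.997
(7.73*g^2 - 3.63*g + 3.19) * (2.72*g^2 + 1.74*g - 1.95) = 21.0256*g^4 + 3.5766*g^3 - 12.7129*g^2 + 12.6291*g - 6.2205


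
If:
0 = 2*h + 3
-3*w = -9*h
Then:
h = -3/2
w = -9/2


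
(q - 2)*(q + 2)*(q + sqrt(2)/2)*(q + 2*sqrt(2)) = q^4 + 5*sqrt(2)*q^3/2 - 2*q^2 - 10*sqrt(2)*q - 8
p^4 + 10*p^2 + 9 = (p - 3*I)*(p - I)*(p + I)*(p + 3*I)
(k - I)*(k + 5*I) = k^2 + 4*I*k + 5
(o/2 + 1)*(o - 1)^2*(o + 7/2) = o^4/2 + 7*o^3/4 - 3*o^2/2 - 17*o/4 + 7/2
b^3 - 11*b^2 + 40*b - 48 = (b - 4)^2*(b - 3)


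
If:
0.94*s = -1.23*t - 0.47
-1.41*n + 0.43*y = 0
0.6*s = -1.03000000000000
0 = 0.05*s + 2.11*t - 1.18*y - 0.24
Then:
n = 0.42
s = -1.72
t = 0.93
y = 1.39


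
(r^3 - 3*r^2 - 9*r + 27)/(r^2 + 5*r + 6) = (r^2 - 6*r + 9)/(r + 2)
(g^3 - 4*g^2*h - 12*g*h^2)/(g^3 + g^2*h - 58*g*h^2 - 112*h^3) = g*(g - 6*h)/(g^2 - g*h - 56*h^2)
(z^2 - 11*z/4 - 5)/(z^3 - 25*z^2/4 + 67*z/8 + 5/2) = 2*(4*z + 5)/(8*z^2 - 18*z - 5)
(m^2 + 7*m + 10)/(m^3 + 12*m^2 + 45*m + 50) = 1/(m + 5)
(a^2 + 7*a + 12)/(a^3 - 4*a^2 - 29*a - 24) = (a + 4)/(a^2 - 7*a - 8)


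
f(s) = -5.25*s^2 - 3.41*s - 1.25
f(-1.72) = -10.92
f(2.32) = -37.42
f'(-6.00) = 59.59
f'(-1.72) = 14.65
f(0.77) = -6.99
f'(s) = -10.5*s - 3.41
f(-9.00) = -395.81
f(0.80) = -7.34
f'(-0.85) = 5.52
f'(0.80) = -11.81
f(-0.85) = -2.14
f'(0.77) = -11.50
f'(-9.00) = 91.09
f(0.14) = -1.83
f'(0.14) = -4.88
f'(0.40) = -7.61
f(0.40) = -3.45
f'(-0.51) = 1.94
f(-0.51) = -0.88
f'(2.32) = -27.77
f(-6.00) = -169.79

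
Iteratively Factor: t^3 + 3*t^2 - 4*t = (t - 1)*(t^2 + 4*t) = (t - 1)*(t + 4)*(t)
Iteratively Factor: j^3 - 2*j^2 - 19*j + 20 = (j - 5)*(j^2 + 3*j - 4) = (j - 5)*(j + 4)*(j - 1)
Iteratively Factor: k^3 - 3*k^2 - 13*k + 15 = (k + 3)*(k^2 - 6*k + 5) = (k - 1)*(k + 3)*(k - 5)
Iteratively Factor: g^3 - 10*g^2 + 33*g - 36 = (g - 3)*(g^2 - 7*g + 12) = (g - 4)*(g - 3)*(g - 3)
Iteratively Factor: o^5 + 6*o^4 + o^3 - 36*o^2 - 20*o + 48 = (o - 2)*(o^4 + 8*o^3 + 17*o^2 - 2*o - 24) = (o - 2)*(o + 4)*(o^3 + 4*o^2 + o - 6) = (o - 2)*(o + 2)*(o + 4)*(o^2 + 2*o - 3) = (o - 2)*(o + 2)*(o + 3)*(o + 4)*(o - 1)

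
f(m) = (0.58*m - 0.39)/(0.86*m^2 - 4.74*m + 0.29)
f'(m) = (4.74 - 1.72*m)*(0.58*m - 0.39)/(0.86*m^2 - 4.74*m + 0.29)^2 + 0.58/(0.86*m^2 - 4.74*m + 0.29)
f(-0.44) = -0.25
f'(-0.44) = -0.32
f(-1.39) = -0.14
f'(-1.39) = -0.05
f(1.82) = -0.12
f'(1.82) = -0.07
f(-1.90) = -0.12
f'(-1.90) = -0.03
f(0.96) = -0.05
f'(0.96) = -0.12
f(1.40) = -0.09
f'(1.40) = -0.08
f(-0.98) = -0.17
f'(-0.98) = -0.08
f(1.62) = -0.11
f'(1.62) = -0.07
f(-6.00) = -0.06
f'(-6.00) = -0.01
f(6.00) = 1.10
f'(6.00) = -1.98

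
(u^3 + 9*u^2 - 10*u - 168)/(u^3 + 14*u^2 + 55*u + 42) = (u - 4)/(u + 1)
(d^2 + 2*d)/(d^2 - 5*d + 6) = d*(d + 2)/(d^2 - 5*d + 6)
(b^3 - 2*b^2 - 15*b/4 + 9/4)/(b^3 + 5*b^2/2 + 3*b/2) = (2*b^2 - 7*b + 3)/(2*b*(b + 1))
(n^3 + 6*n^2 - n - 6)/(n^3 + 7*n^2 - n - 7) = (n + 6)/(n + 7)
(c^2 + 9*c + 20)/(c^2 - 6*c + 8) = (c^2 + 9*c + 20)/(c^2 - 6*c + 8)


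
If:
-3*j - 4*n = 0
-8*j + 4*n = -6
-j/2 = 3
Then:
No Solution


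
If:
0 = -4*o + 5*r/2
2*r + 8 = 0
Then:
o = -5/2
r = -4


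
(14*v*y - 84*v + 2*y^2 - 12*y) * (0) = 0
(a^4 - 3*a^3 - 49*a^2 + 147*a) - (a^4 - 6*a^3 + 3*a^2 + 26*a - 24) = 3*a^3 - 52*a^2 + 121*a + 24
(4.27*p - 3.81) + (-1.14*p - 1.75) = 3.13*p - 5.56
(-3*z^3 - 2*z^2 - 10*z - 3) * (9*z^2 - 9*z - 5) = -27*z^5 + 9*z^4 - 57*z^3 + 73*z^2 + 77*z + 15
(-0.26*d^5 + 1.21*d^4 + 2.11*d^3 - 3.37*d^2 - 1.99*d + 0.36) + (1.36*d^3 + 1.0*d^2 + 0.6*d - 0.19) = -0.26*d^5 + 1.21*d^4 + 3.47*d^3 - 2.37*d^2 - 1.39*d + 0.17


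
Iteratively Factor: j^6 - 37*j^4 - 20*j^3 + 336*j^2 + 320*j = (j)*(j^5 - 37*j^3 - 20*j^2 + 336*j + 320) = j*(j - 5)*(j^4 + 5*j^3 - 12*j^2 - 80*j - 64) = j*(j - 5)*(j + 1)*(j^3 + 4*j^2 - 16*j - 64) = j*(j - 5)*(j + 1)*(j + 4)*(j^2 - 16) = j*(j - 5)*(j - 4)*(j + 1)*(j + 4)*(j + 4)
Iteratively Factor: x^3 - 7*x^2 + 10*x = (x - 5)*(x^2 - 2*x) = (x - 5)*(x - 2)*(x)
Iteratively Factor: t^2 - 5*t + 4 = (t - 1)*(t - 4)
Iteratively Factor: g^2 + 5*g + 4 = (g + 1)*(g + 4)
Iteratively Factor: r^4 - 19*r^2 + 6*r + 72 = (r - 3)*(r^3 + 3*r^2 - 10*r - 24) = (r - 3)^2*(r^2 + 6*r + 8) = (r - 3)^2*(r + 4)*(r + 2)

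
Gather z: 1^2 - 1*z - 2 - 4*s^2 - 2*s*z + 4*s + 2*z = -4*s^2 + 4*s + z*(1 - 2*s) - 1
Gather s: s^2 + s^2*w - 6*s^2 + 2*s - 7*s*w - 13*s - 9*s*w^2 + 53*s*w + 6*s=s^2*(w - 5) + s*(-9*w^2 + 46*w - 5)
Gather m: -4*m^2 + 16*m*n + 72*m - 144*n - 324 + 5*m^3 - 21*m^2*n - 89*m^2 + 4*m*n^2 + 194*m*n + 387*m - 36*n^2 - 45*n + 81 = 5*m^3 + m^2*(-21*n - 93) + m*(4*n^2 + 210*n + 459) - 36*n^2 - 189*n - 243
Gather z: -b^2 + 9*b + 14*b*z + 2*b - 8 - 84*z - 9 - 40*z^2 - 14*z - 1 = -b^2 + 11*b - 40*z^2 + z*(14*b - 98) - 18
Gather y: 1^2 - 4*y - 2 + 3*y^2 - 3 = 3*y^2 - 4*y - 4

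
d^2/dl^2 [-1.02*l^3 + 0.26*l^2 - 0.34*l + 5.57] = 0.52 - 6.12*l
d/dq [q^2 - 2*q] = 2*q - 2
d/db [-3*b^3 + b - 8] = 1 - 9*b^2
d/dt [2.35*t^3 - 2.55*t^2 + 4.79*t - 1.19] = 7.05*t^2 - 5.1*t + 4.79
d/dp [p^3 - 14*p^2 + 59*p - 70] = 3*p^2 - 28*p + 59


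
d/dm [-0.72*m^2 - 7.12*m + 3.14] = -1.44*m - 7.12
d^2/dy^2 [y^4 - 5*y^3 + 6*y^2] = 12*y^2 - 30*y + 12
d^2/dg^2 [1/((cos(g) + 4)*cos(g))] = (-(1 - cos(2*g))^2 + 15*cos(g) - 9*cos(2*g) - 3*cos(3*g) + 27)/((cos(g) + 4)^3*cos(g)^3)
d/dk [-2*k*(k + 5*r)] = -4*k - 10*r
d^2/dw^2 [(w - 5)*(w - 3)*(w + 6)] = 6*w - 4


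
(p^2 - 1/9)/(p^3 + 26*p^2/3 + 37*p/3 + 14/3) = (9*p^2 - 1)/(3*(3*p^3 + 26*p^2 + 37*p + 14))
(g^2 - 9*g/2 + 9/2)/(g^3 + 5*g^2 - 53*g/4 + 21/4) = 2*(g - 3)/(2*g^2 + 13*g - 7)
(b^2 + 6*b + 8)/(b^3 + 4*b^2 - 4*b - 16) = 1/(b - 2)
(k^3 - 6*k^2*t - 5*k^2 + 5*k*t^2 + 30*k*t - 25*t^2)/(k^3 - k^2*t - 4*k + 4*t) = (k^2 - 5*k*t - 5*k + 25*t)/(k^2 - 4)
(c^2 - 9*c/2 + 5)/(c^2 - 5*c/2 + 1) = (2*c - 5)/(2*c - 1)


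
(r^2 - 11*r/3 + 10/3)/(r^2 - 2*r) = (r - 5/3)/r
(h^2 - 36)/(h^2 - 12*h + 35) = (h^2 - 36)/(h^2 - 12*h + 35)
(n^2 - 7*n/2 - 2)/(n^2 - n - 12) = (n + 1/2)/(n + 3)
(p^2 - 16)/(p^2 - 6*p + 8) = (p + 4)/(p - 2)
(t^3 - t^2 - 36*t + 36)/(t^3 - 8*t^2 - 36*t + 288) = (t - 1)/(t - 8)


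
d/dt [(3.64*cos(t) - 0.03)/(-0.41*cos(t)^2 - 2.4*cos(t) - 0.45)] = (-1.4924*cos(t)^2 + 0.0245999999999995*cos(t) + 1.71)*sin(t)/(0.1681*cos(t)^4 + 1.968*cos(t)^3 + 6.129*cos(t)^2 + 2.16*cos(t) + 0.2025)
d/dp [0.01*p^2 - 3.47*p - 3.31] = 0.02*p - 3.47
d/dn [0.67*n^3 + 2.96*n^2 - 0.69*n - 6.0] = 2.01*n^2 + 5.92*n - 0.69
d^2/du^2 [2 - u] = 0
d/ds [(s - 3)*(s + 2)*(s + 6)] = 3*s^2 + 10*s - 12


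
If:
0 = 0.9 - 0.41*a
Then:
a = 2.20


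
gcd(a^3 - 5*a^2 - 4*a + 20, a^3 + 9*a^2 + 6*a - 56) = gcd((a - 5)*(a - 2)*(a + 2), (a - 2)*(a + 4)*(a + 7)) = a - 2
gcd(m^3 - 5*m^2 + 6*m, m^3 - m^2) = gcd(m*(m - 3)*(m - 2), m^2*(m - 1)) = m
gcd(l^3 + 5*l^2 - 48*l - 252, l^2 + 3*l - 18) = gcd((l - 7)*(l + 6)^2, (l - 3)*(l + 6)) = l + 6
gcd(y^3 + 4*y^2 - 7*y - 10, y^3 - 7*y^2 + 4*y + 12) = y^2 - y - 2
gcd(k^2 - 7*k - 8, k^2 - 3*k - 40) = k - 8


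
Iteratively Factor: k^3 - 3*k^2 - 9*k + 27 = (k + 3)*(k^2 - 6*k + 9) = (k - 3)*(k + 3)*(k - 3)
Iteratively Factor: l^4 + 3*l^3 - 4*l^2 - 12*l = (l + 2)*(l^3 + l^2 - 6*l) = (l + 2)*(l + 3)*(l^2 - 2*l) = (l - 2)*(l + 2)*(l + 3)*(l)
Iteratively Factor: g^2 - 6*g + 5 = (g - 5)*(g - 1)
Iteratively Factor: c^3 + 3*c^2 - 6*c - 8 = (c + 1)*(c^2 + 2*c - 8) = (c - 2)*(c + 1)*(c + 4)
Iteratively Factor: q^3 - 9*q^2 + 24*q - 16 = (q - 4)*(q^2 - 5*q + 4) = (q - 4)^2*(q - 1)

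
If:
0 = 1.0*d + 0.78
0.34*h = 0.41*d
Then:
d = -0.78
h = -0.94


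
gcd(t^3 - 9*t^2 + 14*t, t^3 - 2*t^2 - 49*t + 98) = t^2 - 9*t + 14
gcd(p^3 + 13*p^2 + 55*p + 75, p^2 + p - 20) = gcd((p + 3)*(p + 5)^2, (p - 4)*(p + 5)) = p + 5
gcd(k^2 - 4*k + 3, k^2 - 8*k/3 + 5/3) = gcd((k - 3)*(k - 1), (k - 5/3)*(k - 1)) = k - 1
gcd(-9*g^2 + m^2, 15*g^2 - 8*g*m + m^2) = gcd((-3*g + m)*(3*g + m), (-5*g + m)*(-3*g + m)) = 3*g - m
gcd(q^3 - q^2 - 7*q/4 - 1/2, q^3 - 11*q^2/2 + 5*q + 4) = q^2 - 3*q/2 - 1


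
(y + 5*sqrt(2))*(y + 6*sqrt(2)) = y^2 + 11*sqrt(2)*y + 60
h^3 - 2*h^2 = h^2*(h - 2)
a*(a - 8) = a^2 - 8*a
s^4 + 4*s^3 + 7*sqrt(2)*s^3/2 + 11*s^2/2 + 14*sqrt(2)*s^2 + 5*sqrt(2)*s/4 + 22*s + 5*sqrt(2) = (s + 4)*(s + sqrt(2)/2)^2*(s + 5*sqrt(2)/2)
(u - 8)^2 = u^2 - 16*u + 64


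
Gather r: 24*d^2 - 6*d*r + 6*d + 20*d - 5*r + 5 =24*d^2 + 26*d + r*(-6*d - 5) + 5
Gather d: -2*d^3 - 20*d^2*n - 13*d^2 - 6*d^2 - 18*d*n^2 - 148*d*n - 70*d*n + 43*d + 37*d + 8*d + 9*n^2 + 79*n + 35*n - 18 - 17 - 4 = -2*d^3 + d^2*(-20*n - 19) + d*(-18*n^2 - 218*n + 88) + 9*n^2 + 114*n - 39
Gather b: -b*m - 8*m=-b*m - 8*m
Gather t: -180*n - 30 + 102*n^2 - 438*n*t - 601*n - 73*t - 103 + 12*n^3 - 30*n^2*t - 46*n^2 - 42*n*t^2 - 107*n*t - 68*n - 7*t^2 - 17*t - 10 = 12*n^3 + 56*n^2 - 849*n + t^2*(-42*n - 7) + t*(-30*n^2 - 545*n - 90) - 143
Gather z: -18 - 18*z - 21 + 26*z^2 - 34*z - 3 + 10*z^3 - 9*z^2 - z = 10*z^3 + 17*z^2 - 53*z - 42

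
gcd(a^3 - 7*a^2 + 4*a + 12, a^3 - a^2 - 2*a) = a^2 - a - 2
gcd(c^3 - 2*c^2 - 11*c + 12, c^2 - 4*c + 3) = c - 1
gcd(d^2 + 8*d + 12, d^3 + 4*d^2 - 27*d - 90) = d + 6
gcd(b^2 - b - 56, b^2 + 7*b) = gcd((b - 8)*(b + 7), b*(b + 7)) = b + 7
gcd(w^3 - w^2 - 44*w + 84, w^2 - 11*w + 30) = w - 6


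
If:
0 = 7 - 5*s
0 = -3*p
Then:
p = 0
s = 7/5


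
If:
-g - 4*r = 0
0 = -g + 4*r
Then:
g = 0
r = 0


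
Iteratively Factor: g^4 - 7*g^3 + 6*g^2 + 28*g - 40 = (g - 5)*(g^3 - 2*g^2 - 4*g + 8) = (g - 5)*(g + 2)*(g^2 - 4*g + 4) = (g - 5)*(g - 2)*(g + 2)*(g - 2)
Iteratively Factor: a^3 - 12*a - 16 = (a + 2)*(a^2 - 2*a - 8) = (a + 2)^2*(a - 4)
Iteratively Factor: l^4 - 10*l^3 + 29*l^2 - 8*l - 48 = (l - 3)*(l^3 - 7*l^2 + 8*l + 16) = (l - 4)*(l - 3)*(l^2 - 3*l - 4) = (l - 4)*(l - 3)*(l + 1)*(l - 4)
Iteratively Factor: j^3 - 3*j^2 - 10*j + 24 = (j - 4)*(j^2 + j - 6) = (j - 4)*(j - 2)*(j + 3)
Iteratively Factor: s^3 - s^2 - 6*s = (s - 3)*(s^2 + 2*s) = (s - 3)*(s + 2)*(s)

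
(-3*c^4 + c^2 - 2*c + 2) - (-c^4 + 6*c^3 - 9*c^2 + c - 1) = -2*c^4 - 6*c^3 + 10*c^2 - 3*c + 3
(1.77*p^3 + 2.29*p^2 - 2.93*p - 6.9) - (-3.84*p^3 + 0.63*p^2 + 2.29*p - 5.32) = 5.61*p^3 + 1.66*p^2 - 5.22*p - 1.58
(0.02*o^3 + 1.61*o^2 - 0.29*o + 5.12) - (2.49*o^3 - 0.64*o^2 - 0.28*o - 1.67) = -2.47*o^3 + 2.25*o^2 - 0.00999999999999995*o + 6.79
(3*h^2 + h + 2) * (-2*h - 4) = -6*h^3 - 14*h^2 - 8*h - 8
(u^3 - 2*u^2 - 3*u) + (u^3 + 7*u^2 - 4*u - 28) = 2*u^3 + 5*u^2 - 7*u - 28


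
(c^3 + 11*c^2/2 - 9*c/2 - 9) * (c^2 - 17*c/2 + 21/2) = c^5 - 3*c^4 - 163*c^3/4 + 87*c^2 + 117*c/4 - 189/2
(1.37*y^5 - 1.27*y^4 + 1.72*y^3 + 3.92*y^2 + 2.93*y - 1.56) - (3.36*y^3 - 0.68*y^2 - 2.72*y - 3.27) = 1.37*y^5 - 1.27*y^4 - 1.64*y^3 + 4.6*y^2 + 5.65*y + 1.71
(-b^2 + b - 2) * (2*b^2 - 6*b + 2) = -2*b^4 + 8*b^3 - 12*b^2 + 14*b - 4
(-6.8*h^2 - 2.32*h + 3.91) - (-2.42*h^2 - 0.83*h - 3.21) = -4.38*h^2 - 1.49*h + 7.12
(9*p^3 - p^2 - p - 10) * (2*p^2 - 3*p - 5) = 18*p^5 - 29*p^4 - 44*p^3 - 12*p^2 + 35*p + 50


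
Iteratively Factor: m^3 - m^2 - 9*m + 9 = (m - 1)*(m^2 - 9) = (m - 1)*(m + 3)*(m - 3)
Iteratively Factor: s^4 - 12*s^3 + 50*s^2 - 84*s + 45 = (s - 1)*(s^3 - 11*s^2 + 39*s - 45) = (s - 3)*(s - 1)*(s^2 - 8*s + 15) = (s - 3)^2*(s - 1)*(s - 5)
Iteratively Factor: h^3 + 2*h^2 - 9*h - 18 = (h + 3)*(h^2 - h - 6) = (h - 3)*(h + 3)*(h + 2)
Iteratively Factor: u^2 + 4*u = (u + 4)*(u)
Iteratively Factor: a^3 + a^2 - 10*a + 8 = (a + 4)*(a^2 - 3*a + 2) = (a - 2)*(a + 4)*(a - 1)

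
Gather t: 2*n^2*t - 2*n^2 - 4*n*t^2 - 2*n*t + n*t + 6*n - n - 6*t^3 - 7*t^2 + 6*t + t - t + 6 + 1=-2*n^2 + 5*n - 6*t^3 + t^2*(-4*n - 7) + t*(2*n^2 - n + 6) + 7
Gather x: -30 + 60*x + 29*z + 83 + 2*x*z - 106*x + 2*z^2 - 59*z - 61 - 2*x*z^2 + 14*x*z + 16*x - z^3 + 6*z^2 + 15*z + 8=x*(-2*z^2 + 16*z - 30) - z^3 + 8*z^2 - 15*z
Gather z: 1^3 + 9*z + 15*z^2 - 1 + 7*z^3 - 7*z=7*z^3 + 15*z^2 + 2*z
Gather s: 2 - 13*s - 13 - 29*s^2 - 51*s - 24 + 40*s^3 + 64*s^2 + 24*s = 40*s^3 + 35*s^2 - 40*s - 35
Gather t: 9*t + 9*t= 18*t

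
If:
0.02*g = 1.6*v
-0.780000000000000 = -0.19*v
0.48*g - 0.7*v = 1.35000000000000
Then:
No Solution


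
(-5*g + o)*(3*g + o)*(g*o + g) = -15*g^3*o - 15*g^3 - 2*g^2*o^2 - 2*g^2*o + g*o^3 + g*o^2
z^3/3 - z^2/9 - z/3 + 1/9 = (z/3 + 1/3)*(z - 1)*(z - 1/3)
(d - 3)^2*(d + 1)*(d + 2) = d^4 - 3*d^3 - 7*d^2 + 15*d + 18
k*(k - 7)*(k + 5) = k^3 - 2*k^2 - 35*k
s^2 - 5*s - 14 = (s - 7)*(s + 2)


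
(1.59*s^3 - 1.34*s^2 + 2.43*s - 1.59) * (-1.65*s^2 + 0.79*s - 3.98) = -2.6235*s^5 + 3.4671*s^4 - 11.3963*s^3 + 9.8764*s^2 - 10.9275*s + 6.3282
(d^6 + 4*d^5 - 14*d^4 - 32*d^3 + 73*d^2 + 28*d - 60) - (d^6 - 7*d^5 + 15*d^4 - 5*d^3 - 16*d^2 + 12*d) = 11*d^5 - 29*d^4 - 27*d^3 + 89*d^2 + 16*d - 60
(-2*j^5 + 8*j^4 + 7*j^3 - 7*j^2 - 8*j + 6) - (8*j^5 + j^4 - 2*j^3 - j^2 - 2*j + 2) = -10*j^5 + 7*j^4 + 9*j^3 - 6*j^2 - 6*j + 4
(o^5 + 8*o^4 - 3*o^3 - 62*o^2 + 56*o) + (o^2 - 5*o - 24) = o^5 + 8*o^4 - 3*o^3 - 61*o^2 + 51*o - 24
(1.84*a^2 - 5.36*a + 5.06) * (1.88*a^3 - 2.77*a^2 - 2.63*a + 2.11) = 3.4592*a^5 - 15.1736*a^4 + 19.5208*a^3 + 3.963*a^2 - 24.6174*a + 10.6766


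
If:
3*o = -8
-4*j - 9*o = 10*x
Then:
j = 6 - 5*x/2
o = -8/3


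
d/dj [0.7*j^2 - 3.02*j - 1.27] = 1.4*j - 3.02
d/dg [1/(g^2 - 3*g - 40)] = (3 - 2*g)/(-g^2 + 3*g + 40)^2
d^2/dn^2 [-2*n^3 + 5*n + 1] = -12*n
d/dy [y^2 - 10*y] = 2*y - 10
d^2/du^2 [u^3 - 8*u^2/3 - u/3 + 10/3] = 6*u - 16/3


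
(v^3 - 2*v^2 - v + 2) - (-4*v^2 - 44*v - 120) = v^3 + 2*v^2 + 43*v + 122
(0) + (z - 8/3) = z - 8/3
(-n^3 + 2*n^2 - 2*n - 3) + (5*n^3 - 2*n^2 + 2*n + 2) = 4*n^3 - 1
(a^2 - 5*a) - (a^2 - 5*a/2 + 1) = -5*a/2 - 1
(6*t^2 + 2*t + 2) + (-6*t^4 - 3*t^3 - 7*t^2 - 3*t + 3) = -6*t^4 - 3*t^3 - t^2 - t + 5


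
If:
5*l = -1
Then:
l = -1/5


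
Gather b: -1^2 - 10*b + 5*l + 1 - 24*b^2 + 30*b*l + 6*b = -24*b^2 + b*(30*l - 4) + 5*l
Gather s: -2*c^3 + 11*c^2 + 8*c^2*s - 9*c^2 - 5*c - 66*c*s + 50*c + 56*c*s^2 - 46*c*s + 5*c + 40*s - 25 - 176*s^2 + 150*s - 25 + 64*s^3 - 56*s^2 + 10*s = -2*c^3 + 2*c^2 + 50*c + 64*s^3 + s^2*(56*c - 232) + s*(8*c^2 - 112*c + 200) - 50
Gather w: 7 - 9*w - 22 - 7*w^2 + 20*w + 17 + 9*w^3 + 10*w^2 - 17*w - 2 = 9*w^3 + 3*w^2 - 6*w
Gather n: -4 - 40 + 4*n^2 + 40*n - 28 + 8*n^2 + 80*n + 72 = 12*n^2 + 120*n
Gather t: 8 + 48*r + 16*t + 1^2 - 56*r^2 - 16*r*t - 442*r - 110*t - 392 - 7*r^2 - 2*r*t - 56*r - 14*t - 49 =-63*r^2 - 450*r + t*(-18*r - 108) - 432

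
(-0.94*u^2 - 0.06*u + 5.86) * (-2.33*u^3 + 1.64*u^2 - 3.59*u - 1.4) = 2.1902*u^5 - 1.4018*u^4 - 10.3776*u^3 + 11.1418*u^2 - 20.9534*u - 8.204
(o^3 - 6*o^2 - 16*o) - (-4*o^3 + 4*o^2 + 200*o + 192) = 5*o^3 - 10*o^2 - 216*o - 192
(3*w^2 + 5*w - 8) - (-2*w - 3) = 3*w^2 + 7*w - 5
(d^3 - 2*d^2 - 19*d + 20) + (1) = d^3 - 2*d^2 - 19*d + 21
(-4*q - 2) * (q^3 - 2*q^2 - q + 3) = -4*q^4 + 6*q^3 + 8*q^2 - 10*q - 6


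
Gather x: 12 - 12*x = 12 - 12*x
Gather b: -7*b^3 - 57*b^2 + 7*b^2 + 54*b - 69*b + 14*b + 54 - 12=-7*b^3 - 50*b^2 - b + 42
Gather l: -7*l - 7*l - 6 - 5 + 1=-14*l - 10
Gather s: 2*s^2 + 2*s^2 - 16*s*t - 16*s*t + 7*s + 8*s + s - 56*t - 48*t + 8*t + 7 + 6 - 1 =4*s^2 + s*(16 - 32*t) - 96*t + 12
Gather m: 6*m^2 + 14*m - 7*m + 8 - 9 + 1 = 6*m^2 + 7*m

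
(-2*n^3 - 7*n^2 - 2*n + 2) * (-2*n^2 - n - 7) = 4*n^5 + 16*n^4 + 25*n^3 + 47*n^2 + 12*n - 14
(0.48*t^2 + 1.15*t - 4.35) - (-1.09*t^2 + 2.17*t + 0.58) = 1.57*t^2 - 1.02*t - 4.93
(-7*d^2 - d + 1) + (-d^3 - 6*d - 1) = -d^3 - 7*d^2 - 7*d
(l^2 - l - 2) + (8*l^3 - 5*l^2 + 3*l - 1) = 8*l^3 - 4*l^2 + 2*l - 3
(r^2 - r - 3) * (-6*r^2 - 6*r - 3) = -6*r^4 + 21*r^2 + 21*r + 9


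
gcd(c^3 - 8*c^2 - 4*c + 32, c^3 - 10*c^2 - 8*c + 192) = c - 8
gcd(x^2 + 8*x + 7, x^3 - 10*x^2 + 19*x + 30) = x + 1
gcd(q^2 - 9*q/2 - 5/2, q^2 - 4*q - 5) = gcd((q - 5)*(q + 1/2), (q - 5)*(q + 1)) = q - 5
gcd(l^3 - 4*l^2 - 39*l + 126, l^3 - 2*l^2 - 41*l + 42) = l^2 - l - 42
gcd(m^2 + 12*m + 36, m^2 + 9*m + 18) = m + 6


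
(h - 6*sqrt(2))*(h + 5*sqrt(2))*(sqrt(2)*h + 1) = sqrt(2)*h^3 - h^2 - 61*sqrt(2)*h - 60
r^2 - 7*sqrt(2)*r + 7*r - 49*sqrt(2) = (r + 7)*(r - 7*sqrt(2))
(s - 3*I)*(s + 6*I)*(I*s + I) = I*s^3 - 3*s^2 + I*s^2 - 3*s + 18*I*s + 18*I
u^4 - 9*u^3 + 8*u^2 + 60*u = u*(u - 6)*(u - 5)*(u + 2)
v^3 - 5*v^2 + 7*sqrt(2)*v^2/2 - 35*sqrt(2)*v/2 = v*(v - 5)*(v + 7*sqrt(2)/2)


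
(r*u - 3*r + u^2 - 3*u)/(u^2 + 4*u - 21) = (r + u)/(u + 7)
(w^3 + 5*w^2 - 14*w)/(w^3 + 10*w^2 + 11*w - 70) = w/(w + 5)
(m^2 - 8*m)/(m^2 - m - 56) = m/(m + 7)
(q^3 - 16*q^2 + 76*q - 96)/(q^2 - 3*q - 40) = (q^2 - 8*q + 12)/(q + 5)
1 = 1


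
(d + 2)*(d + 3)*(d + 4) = d^3 + 9*d^2 + 26*d + 24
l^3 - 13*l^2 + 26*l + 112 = (l - 8)*(l - 7)*(l + 2)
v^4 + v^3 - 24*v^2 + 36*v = v*(v - 3)*(v - 2)*(v + 6)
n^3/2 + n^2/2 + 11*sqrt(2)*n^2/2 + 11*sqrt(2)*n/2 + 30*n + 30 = (n/2 + 1/2)*(n + 5*sqrt(2))*(n + 6*sqrt(2))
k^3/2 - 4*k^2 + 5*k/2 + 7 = (k/2 + 1/2)*(k - 7)*(k - 2)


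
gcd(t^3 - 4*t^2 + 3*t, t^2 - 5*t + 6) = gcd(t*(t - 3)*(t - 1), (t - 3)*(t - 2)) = t - 3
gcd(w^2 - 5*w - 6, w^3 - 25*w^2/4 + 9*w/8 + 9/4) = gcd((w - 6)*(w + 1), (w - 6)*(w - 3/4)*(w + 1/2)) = w - 6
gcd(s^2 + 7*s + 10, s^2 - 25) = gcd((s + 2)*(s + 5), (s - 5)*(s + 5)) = s + 5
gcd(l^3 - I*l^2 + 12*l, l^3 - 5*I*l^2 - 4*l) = l^2 - 4*I*l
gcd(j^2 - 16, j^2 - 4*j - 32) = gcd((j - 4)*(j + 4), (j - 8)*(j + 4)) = j + 4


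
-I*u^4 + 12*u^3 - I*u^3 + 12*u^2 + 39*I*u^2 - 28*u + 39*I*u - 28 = (u + I)*(u + 4*I)*(u + 7*I)*(-I*u - I)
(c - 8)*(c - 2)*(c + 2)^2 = c^4 - 6*c^3 - 20*c^2 + 24*c + 64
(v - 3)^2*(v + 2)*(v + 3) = v^4 - v^3 - 15*v^2 + 9*v + 54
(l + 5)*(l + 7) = l^2 + 12*l + 35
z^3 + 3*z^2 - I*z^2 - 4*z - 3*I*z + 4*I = (z - 1)*(z + 4)*(z - I)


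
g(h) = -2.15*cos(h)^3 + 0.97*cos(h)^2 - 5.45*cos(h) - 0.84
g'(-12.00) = 4.51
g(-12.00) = -6.04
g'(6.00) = -2.66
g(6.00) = -7.08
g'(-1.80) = -6.06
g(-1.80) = 0.47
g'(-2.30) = -7.16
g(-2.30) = 3.86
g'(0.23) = 2.21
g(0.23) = -7.21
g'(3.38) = -3.17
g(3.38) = 7.34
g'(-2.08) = -6.92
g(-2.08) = 2.30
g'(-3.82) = 6.82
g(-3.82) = 5.01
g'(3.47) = -4.21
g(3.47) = 7.01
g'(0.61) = 4.69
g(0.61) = -5.84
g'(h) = 6.45*sin(h)*cos(h)^2 - 1.94*sin(h)*cos(h) + 5.45*sin(h)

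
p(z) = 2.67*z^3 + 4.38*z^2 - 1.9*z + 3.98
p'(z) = 8.01*z^2 + 8.76*z - 1.9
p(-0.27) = 4.76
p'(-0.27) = -3.68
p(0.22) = 3.80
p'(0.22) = 0.41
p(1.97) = 37.65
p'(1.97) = 46.44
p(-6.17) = -444.70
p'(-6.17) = 248.98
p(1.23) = 13.24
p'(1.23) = 20.99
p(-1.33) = 7.97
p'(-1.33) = 0.62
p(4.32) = 292.77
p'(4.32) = 185.43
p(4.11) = 255.53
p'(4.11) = 169.41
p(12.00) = 5225.66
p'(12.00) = 1256.66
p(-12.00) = -3956.26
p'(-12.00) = 1046.42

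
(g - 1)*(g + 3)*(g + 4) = g^3 + 6*g^2 + 5*g - 12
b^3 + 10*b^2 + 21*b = b*(b + 3)*(b + 7)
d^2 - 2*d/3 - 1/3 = (d - 1)*(d + 1/3)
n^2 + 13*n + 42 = (n + 6)*(n + 7)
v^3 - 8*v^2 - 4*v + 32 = (v - 8)*(v - 2)*(v + 2)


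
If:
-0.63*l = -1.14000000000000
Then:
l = 1.81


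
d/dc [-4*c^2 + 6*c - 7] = 6 - 8*c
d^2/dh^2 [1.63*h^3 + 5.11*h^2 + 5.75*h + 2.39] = 9.78*h + 10.22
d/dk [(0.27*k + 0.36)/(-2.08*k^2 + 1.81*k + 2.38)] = (0.5616*k^2 + 1.4976*k - 0.0089999999999999)/(4.3264*k^4 - 7.5296*k^3 - 6.6247*k^2 + 8.6156*k + 5.6644)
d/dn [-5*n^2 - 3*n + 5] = -10*n - 3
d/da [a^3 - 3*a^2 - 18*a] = 3*a^2 - 6*a - 18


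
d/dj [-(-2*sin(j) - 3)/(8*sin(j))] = -3*cos(j)/(8*sin(j)^2)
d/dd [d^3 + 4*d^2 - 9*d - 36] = 3*d^2 + 8*d - 9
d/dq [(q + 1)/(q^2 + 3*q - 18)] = (q^2 + 3*q - (q + 1)*(2*q + 3) - 18)/(q^2 + 3*q - 18)^2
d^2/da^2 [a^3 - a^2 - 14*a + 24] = 6*a - 2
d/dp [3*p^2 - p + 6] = 6*p - 1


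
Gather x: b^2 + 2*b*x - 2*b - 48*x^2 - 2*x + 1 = b^2 - 2*b - 48*x^2 + x*(2*b - 2) + 1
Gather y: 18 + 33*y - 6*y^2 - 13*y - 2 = -6*y^2 + 20*y + 16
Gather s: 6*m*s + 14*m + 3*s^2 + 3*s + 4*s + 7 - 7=14*m + 3*s^2 + s*(6*m + 7)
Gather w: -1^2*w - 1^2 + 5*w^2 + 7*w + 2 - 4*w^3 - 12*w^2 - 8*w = -4*w^3 - 7*w^2 - 2*w + 1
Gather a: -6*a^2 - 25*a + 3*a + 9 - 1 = -6*a^2 - 22*a + 8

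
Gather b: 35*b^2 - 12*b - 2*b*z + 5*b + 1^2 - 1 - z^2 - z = 35*b^2 + b*(-2*z - 7) - z^2 - z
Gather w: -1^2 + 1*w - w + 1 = 0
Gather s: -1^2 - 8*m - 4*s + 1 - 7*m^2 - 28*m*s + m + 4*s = -7*m^2 - 28*m*s - 7*m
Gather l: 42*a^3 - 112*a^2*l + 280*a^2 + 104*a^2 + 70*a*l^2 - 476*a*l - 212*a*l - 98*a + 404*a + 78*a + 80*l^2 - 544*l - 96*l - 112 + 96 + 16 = 42*a^3 + 384*a^2 + 384*a + l^2*(70*a + 80) + l*(-112*a^2 - 688*a - 640)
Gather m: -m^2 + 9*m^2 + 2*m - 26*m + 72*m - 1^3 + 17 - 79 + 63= 8*m^2 + 48*m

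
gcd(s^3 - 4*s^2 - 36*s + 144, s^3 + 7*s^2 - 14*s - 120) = s^2 + 2*s - 24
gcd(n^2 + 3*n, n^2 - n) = n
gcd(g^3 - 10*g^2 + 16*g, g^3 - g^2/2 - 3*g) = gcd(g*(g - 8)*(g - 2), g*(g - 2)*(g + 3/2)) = g^2 - 2*g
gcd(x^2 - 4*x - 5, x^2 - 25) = x - 5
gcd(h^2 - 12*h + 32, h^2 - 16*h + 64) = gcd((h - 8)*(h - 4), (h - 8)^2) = h - 8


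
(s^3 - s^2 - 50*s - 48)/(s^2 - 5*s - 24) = (s^2 + 7*s + 6)/(s + 3)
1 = 1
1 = 1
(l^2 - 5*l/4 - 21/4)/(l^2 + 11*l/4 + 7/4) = (l - 3)/(l + 1)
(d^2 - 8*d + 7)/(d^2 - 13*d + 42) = (d - 1)/(d - 6)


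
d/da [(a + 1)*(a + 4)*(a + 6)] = 3*a^2 + 22*a + 34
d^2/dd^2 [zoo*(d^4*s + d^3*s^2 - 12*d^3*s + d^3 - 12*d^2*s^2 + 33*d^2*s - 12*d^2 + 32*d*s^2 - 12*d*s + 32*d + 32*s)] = zoo*(d^2*s + d*s^2 + d*s + d + s^2 + s + 1)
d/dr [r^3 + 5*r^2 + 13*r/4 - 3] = 3*r^2 + 10*r + 13/4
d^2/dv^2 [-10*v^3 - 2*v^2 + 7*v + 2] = -60*v - 4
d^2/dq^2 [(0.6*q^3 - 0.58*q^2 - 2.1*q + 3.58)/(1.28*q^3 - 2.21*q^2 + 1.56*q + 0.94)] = (1.494016*q^6 - 27.83232*q^5 + 104.314368*q^4 - 162.976356*q^3 + 176.17206*q^2 - 122.893464*q + 37.432664)/(2.097152*q^9 - 10.862592*q^8 + 26.422656*q^7 - 32.651141*q^6 + 16.24818*q^5 + 8.900346*q^4 - 12.255024*q^3 + 1.004484*q^2 + 4.135248*q + 0.830584)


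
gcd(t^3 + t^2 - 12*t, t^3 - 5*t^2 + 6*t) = t^2 - 3*t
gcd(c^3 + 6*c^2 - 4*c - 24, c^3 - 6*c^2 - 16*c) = c + 2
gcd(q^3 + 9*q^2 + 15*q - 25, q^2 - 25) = q + 5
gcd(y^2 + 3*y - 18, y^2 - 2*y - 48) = y + 6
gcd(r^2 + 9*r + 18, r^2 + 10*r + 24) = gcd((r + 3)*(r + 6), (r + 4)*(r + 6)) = r + 6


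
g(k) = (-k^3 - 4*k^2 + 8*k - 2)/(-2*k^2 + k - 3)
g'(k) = (4*k - 1)*(-k^3 - 4*k^2 + 8*k - 2)/(-2*k^2 + k - 3)^2 + (-3*k^2 - 8*k + 8)/(-2*k^2 + k - 3)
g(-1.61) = 2.15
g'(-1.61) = 0.30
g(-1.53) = 2.17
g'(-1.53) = 0.25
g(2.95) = 2.23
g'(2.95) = 1.01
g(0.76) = -0.39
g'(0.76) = 0.18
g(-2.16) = 1.92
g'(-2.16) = 0.50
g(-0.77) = 2.03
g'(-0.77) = -0.82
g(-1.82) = 2.08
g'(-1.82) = 0.40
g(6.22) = 4.69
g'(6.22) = 0.62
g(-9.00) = -1.90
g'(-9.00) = 0.53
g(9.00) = 6.30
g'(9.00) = 0.55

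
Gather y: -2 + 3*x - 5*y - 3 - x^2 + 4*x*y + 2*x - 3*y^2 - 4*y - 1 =-x^2 + 5*x - 3*y^2 + y*(4*x - 9) - 6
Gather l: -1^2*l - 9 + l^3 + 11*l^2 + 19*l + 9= l^3 + 11*l^2 + 18*l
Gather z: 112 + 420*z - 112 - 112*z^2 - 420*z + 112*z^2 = 0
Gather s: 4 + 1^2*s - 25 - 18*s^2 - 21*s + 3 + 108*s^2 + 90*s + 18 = 90*s^2 + 70*s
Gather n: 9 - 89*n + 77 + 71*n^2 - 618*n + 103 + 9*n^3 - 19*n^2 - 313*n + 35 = 9*n^3 + 52*n^2 - 1020*n + 224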